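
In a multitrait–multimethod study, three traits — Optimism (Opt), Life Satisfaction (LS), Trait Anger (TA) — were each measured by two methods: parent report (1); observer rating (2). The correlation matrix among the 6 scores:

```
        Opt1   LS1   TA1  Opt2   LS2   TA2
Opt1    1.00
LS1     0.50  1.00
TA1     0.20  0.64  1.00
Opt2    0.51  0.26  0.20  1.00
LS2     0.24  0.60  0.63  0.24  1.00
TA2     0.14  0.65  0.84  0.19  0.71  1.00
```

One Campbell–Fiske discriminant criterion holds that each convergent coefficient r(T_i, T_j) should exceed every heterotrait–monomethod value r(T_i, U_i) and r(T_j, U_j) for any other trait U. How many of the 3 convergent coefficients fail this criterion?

Convergent coefficients and their comparison sets:
Opt (methods 1·2): 0.51 vs {0.50, 0.24, 0.20, 0.19} → pass.
LS (methods 1·2): 0.60 vs {0.50, 0.24, 0.64, 0.71} → fail.
TA (methods 1·2): 0.84 vs {0.20, 0.19, 0.64, 0.71} → pass.
1 of 3 fail.

1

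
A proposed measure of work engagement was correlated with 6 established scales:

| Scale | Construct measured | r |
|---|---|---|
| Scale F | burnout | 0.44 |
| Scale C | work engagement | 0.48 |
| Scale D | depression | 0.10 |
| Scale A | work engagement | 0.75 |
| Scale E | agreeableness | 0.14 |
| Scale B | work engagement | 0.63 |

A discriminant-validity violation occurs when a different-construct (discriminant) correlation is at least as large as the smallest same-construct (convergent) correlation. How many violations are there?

Convergent (same construct = work engagement): Scale C, Scale A, Scale B.
Smallest convergent = 0.48. Discriminant values: 0.44, 0.10, 0.14; count ≥ 0.48 → 0.

0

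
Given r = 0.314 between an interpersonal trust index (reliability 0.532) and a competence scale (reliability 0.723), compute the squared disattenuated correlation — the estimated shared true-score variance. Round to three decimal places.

Disattenuated r = 0.314 / √(0.532 × 0.723) = 0.314 / 0.6202 = 0.5063.
Shared true-score variance = 0.5063² = 0.2563 ≈ 0.256.

0.256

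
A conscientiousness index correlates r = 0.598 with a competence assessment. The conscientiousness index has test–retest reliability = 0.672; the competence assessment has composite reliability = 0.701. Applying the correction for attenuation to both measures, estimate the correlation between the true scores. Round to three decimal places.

0.871

r_true = r_obs / √(r_xx · r_yy) = 0.598 / √(0.672 × 0.701) = 0.598 / √0.471072 = 0.598 / 0.6863 ≈ 0.871.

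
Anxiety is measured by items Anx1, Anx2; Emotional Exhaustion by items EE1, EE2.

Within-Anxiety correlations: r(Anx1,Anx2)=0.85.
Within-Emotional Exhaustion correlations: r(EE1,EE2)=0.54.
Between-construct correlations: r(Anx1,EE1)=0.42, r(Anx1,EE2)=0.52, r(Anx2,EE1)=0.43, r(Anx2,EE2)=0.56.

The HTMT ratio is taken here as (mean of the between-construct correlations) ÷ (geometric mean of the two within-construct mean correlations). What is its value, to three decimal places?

0.712

Mean between = 1.93/4 = 0.4825.
Mean within-Anx = 0.85/1 = 0.8500; mean within-EE = 0.54/1 = 0.5400.
Geometric mean = √(0.8500 × 0.5400) = 0.6775.
HTMT = 0.4825 / 0.6775 = 0.712.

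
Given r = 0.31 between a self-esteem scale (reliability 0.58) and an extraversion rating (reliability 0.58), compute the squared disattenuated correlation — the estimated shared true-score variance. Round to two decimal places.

Disattenuated r = 0.31 / √(0.58 × 0.58) = 0.31 / 0.5800 = 0.5345.
Shared true-score variance = 0.5345² = 0.2857 ≈ 0.29.

0.29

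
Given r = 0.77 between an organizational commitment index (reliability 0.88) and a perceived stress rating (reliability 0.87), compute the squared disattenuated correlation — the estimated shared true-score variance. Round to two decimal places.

Disattenuated r = 0.77 / √(0.88 × 0.87) = 0.77 / 0.8750 = 0.8800.
Shared true-score variance = 0.8800² = 0.7744 ≈ 0.77.

0.77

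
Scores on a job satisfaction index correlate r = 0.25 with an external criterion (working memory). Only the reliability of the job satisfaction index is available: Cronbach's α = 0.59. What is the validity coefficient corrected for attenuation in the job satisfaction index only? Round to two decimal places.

0.33

Single correction: r_c = r_obs / √r_xx = 0.25 / √0.59 = 0.25 / 0.7681 ≈ 0.33.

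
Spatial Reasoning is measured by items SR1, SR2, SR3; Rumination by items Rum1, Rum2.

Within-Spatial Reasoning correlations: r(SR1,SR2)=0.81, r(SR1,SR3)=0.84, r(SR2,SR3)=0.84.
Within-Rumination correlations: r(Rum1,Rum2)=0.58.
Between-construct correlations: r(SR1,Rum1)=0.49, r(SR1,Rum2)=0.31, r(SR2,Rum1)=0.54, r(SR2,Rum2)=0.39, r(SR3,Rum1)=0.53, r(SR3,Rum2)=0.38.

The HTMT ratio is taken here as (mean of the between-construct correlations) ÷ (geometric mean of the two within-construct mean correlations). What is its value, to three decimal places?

0.634

Between-construct mean = 2.64/6 = 0.4400.
Mean within-SR = 2.49/3 = 0.8300; mean within-Rum = 0.58/1 = 0.5800.
Geometric mean = √(0.8300 × 0.5800) = 0.6938.
HTMT = 0.4400 / 0.6938 = 0.634.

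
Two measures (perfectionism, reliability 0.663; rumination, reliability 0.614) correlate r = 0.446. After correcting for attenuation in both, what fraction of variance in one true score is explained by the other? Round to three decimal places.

0.489

Disattenuated r = 0.446 / √(0.663 × 0.614) = 0.446 / 0.6380 = 0.6991.
Shared true-score variance = 0.6991² = 0.4887 ≈ 0.489.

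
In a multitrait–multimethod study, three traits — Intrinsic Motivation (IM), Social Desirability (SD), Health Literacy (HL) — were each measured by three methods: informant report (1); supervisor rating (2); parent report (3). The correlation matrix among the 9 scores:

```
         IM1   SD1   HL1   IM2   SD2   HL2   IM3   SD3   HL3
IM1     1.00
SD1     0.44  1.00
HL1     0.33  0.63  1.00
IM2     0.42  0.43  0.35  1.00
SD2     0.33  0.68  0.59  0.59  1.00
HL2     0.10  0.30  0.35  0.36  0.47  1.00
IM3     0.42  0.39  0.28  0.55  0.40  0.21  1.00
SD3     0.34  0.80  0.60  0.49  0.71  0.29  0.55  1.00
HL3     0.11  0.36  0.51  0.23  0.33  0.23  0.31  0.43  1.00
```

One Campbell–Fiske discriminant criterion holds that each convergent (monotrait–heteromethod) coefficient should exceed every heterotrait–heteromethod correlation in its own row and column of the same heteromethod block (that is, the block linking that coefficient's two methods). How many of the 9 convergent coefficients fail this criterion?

4

Convergent coefficients and their comparison sets:
IM (methods 1·2): 0.42 vs {0.33, 0.43, 0.10, 0.35} → fail.
IM (methods 1·3): 0.42 vs {0.34, 0.39, 0.11, 0.28} → pass.
IM (methods 2·3): 0.55 vs {0.49, 0.40, 0.23, 0.21} → pass.
SD (methods 1·2): 0.68 vs {0.43, 0.33, 0.30, 0.59} → pass.
SD (methods 1·3): 0.80 vs {0.39, 0.34, 0.36, 0.60} → pass.
SD (methods 2·3): 0.71 vs {0.40, 0.49, 0.33, 0.29} → pass.
HL (methods 1·2): 0.35 vs {0.35, 0.10, 0.59, 0.30} → fail.
HL (methods 1·3): 0.51 vs {0.28, 0.11, 0.60, 0.36} → fail.
HL (methods 2·3): 0.23 vs {0.21, 0.23, 0.29, 0.33} → fail.
4 of 9 fail.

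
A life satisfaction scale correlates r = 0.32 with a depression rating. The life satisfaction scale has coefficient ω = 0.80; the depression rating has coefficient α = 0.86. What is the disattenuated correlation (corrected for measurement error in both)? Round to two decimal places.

r_true = r_obs / √(r_xx · r_yy) = 0.32 / √(0.80 × 0.86) = 0.32 / √0.6880 = 0.32 / 0.8295 ≈ 0.39.

0.39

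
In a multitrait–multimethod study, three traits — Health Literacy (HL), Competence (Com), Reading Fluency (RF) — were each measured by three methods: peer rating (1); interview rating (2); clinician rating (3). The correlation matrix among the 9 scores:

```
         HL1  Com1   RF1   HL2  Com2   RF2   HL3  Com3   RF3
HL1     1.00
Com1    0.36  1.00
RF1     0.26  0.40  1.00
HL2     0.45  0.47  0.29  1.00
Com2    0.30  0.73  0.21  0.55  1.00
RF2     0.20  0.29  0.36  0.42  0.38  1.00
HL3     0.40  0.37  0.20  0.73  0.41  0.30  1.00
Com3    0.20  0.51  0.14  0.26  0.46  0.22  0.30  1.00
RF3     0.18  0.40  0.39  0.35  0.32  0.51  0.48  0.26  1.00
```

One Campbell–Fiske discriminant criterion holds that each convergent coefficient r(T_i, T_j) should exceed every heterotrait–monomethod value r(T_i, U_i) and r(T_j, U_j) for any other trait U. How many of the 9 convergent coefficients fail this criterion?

Convergent coefficients and their comparison sets:
HL (methods 1·2): 0.45 vs {0.36, 0.55, 0.26, 0.42} → fail.
HL (methods 1·3): 0.40 vs {0.36, 0.30, 0.26, 0.48} → fail.
HL (methods 2·3): 0.73 vs {0.55, 0.30, 0.42, 0.48} → pass.
Com (methods 1·2): 0.73 vs {0.36, 0.55, 0.40, 0.38} → pass.
Com (methods 1·3): 0.51 vs {0.36, 0.30, 0.40, 0.26} → pass.
Com (methods 2·3): 0.46 vs {0.55, 0.30, 0.38, 0.26} → fail.
RF (methods 1·2): 0.36 vs {0.26, 0.42, 0.40, 0.38} → fail.
RF (methods 1·3): 0.39 vs {0.26, 0.48, 0.40, 0.26} → fail.
RF (methods 2·3): 0.51 vs {0.42, 0.48, 0.38, 0.26} → pass.
5 of 9 fail.

5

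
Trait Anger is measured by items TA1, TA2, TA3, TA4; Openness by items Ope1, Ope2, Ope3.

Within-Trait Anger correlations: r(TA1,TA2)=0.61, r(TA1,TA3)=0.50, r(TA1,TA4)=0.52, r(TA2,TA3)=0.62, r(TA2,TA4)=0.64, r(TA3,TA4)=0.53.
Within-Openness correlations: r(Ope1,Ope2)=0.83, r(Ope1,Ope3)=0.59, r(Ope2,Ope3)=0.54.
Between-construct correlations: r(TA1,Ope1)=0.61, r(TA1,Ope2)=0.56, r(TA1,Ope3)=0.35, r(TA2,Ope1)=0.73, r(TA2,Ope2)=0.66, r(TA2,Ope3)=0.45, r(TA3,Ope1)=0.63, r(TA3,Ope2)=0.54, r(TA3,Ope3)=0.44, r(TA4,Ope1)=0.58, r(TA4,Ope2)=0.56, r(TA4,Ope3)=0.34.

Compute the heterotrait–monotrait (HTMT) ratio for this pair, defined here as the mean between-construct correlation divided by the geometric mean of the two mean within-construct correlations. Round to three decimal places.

Between-construct mean = 6.45/12 = 0.5375.
Mean within-TA = 3.42/6 = 0.5700; mean within-Ope = 1.96/3 = 0.6533.
Geometric mean = √(0.5700 × 0.6533) = 0.6102.
HTMT = 0.5375 / 0.6102 = 0.881.

0.881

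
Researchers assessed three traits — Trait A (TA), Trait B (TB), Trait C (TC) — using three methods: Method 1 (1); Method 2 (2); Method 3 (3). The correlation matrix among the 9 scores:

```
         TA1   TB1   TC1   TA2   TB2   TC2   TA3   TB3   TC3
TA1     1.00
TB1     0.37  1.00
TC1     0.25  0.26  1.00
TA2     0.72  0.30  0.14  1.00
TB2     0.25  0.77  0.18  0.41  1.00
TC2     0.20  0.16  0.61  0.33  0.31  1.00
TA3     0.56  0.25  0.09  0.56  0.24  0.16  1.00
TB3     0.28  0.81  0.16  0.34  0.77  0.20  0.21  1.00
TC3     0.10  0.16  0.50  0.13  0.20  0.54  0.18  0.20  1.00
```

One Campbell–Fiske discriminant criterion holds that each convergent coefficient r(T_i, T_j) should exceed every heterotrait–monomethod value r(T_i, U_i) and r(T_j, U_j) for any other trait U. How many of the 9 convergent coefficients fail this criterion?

Each convergent coefficient versus the relevant comparison correlations:
TA (methods 1·2): 0.72 vs {0.37, 0.41, 0.25, 0.33} → pass.
TA (methods 1·3): 0.56 vs {0.37, 0.21, 0.25, 0.18} → pass.
TA (methods 2·3): 0.56 vs {0.41, 0.21, 0.33, 0.18} → pass.
TB (methods 1·2): 0.77 vs {0.37, 0.41, 0.26, 0.31} → pass.
TB (methods 1·3): 0.81 vs {0.37, 0.21, 0.26, 0.20} → pass.
TB (methods 2·3): 0.77 vs {0.41, 0.21, 0.31, 0.20} → pass.
TC (methods 1·2): 0.61 vs {0.25, 0.33, 0.26, 0.31} → pass.
TC (methods 1·3): 0.50 vs {0.25, 0.18, 0.26, 0.20} → pass.
TC (methods 2·3): 0.54 vs {0.33, 0.18, 0.31, 0.20} → pass.
0 of 9 fail.

0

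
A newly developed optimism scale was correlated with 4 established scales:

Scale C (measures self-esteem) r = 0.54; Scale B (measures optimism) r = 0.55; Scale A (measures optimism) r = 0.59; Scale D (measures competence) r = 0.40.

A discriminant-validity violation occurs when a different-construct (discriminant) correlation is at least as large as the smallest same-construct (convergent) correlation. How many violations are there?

0

Convergent (same construct = optimism): Scale B, Scale A.
Smallest convergent = 0.55. Discriminant values: 0.54, 0.40; count ≥ 0.55 → 0.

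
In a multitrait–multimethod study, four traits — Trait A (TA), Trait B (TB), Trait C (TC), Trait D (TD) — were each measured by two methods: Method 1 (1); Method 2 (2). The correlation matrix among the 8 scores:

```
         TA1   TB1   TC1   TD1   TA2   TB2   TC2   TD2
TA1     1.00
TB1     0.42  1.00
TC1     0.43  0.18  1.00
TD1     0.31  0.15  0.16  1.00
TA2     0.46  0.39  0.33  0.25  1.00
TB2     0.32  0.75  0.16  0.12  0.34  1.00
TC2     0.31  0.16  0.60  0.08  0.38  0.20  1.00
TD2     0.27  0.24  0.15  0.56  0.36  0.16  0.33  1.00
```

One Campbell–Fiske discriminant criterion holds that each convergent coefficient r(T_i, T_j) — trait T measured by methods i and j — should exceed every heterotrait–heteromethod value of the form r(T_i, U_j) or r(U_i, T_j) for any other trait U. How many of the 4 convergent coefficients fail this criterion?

Checking each validity diagonal entry against its comparison values:
TA (methods 1·2): 0.46 vs {0.32, 0.39, 0.31, 0.33, 0.27, 0.25} → pass.
TB (methods 1·2): 0.75 vs {0.39, 0.32, 0.16, 0.16, 0.24, 0.12} → pass.
TC (methods 1·2): 0.60 vs {0.33, 0.31, 0.16, 0.16, 0.15, 0.08} → pass.
TD (methods 1·2): 0.56 vs {0.25, 0.27, 0.12, 0.24, 0.08, 0.15} → pass.
0 of 4 fail.

0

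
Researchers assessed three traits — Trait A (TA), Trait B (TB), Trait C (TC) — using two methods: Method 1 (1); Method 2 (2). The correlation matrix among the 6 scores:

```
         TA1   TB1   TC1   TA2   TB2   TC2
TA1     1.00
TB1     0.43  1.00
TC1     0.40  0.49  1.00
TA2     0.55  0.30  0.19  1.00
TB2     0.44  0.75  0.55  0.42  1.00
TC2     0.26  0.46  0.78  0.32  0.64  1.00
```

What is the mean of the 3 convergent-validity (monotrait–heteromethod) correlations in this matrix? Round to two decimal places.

0.69

Convergent values: 0.55, 0.75, 0.78; mean = 2.08/3 = 0.69.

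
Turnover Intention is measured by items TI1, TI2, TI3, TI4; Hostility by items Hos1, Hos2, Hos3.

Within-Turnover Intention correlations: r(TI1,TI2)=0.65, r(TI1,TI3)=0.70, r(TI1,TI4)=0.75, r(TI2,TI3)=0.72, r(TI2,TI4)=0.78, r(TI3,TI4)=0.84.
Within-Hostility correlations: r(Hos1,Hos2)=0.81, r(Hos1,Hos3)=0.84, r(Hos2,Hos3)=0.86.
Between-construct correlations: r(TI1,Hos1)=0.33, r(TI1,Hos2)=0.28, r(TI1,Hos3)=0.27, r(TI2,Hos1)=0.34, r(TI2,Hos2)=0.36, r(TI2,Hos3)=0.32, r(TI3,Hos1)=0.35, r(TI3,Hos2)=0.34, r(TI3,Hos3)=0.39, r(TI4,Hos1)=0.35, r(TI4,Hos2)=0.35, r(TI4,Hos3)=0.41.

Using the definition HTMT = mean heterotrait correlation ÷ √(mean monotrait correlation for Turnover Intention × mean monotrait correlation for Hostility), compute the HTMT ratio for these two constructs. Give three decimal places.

0.433

Mean heterotrait r = 4.09/12 = 0.3408.
Mean within-TI = 4.44/6 = 0.7400; mean within-Hos = 2.51/3 = 0.8367.
Geometric mean = √(0.7400 × 0.8367) = 0.7869.
HTMT = 0.3408 / 0.7869 = 0.433.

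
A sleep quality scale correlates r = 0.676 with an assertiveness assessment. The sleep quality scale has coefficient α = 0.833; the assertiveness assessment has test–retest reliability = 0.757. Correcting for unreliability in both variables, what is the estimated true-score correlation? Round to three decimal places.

0.851

r_true = r_obs / √(r_xx · r_yy) = 0.676 / √(0.833 × 0.757) = 0.676 / √0.630581 = 0.676 / 0.7941 ≈ 0.851.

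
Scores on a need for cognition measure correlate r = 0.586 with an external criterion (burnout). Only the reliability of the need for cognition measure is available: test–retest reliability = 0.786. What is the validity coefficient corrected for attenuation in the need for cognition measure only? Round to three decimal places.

0.661

Single correction: r_c = r_obs / √r_xx = 0.586 / √0.786 = 0.586 / 0.8866 ≈ 0.661.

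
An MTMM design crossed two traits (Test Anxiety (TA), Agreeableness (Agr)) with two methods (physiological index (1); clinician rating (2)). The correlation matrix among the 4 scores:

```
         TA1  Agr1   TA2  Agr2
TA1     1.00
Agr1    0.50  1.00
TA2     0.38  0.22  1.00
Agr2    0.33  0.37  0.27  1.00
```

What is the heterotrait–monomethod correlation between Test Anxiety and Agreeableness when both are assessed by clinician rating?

Different traits, same method: r(TA2, Agr2) = 0.27.

0.27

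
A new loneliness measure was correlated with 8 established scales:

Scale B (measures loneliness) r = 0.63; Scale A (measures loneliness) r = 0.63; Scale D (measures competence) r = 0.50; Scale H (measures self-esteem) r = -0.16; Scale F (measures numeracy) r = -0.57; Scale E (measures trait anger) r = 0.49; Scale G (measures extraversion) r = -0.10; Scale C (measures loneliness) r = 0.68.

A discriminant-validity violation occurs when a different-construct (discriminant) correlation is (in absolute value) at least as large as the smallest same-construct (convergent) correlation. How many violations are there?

Convergent (same construct = loneliness): Scale B, Scale A, Scale C.
Smallest convergent = 0.63. Discriminant |r|: 0.50, 0.16, 0.57, 0.49, 0.10; count ≥ 0.63 → 0.

0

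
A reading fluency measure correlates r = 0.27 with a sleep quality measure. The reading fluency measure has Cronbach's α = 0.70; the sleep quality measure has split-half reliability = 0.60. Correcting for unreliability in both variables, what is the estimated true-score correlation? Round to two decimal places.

0.42

r_true = r_obs / √(r_xx · r_yy) = 0.27 / √(0.70 × 0.60) = 0.27 / √0.4200 = 0.27 / 0.6481 ≈ 0.42.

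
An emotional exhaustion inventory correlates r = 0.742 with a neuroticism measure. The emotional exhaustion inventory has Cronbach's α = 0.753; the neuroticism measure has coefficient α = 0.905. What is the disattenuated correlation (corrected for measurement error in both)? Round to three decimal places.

r_true = r_obs / √(r_xx · r_yy) = 0.742 / √(0.753 × 0.905) = 0.742 / √0.681465 = 0.742 / 0.8255 ≈ 0.899.

0.899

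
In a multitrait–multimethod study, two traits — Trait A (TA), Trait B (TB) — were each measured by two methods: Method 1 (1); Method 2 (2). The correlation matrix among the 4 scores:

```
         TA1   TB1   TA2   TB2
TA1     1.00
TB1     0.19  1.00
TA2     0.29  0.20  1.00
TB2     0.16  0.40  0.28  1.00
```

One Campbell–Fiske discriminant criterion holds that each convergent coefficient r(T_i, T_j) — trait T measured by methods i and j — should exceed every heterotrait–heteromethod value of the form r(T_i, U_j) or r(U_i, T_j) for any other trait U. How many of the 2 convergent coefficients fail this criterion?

0

Each convergent coefficient versus the relevant comparison correlations:
TA (methods 1·2): 0.29 vs {0.16, 0.20} → pass.
TB (methods 1·2): 0.40 vs {0.20, 0.16} → pass.
0 of 2 fail.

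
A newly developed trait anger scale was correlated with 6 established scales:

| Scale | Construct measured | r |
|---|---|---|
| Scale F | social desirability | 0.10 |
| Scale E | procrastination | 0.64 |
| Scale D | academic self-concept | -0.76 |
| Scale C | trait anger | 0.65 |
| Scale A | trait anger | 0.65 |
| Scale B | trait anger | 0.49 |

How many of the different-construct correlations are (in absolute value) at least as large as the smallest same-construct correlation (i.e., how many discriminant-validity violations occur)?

2

Convergent (same construct = trait anger): Scale C, Scale A, Scale B.
Smallest convergent = 0.49. Discriminant |r|: 0.10, 0.64, 0.76; count ≥ 0.49 → 2.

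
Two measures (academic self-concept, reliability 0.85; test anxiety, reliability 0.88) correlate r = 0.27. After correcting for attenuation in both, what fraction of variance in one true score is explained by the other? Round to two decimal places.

Disattenuated r = 0.27 / √(0.85 × 0.88) = 0.27 / 0.8649 = 0.3122.
Shared true-score variance = 0.3122² = 0.0975 ≈ 0.10.

0.10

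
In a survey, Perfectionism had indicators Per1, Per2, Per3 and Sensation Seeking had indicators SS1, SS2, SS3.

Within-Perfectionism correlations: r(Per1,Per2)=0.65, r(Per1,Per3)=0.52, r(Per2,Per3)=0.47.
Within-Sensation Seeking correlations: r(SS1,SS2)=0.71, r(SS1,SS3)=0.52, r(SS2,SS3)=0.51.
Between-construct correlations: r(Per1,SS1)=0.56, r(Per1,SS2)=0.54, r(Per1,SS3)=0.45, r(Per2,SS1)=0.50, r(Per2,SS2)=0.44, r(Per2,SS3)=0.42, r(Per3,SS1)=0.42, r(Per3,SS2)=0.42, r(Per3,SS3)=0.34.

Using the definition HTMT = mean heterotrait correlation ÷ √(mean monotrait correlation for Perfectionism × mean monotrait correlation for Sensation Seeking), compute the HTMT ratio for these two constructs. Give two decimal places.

0.81

Between-construct mean = 4.09/9 = 0.4544.
Mean within-Per = 1.64/3 = 0.5467; mean within-SS = 1.74/3 = 0.5800.
Geometric mean = √(0.5467 × 0.5800) = 0.5631.
HTMT = 0.4544 / 0.5631 = 0.81.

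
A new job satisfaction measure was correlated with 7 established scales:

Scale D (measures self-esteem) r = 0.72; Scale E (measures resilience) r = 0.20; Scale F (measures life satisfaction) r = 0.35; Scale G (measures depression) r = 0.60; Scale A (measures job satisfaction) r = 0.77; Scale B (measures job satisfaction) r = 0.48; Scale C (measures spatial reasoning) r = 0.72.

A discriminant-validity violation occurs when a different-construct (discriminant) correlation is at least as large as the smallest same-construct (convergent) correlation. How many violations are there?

3

Convergent (same construct = job satisfaction): Scale A, Scale B.
Smallest convergent = 0.48. Discriminant values: 0.72, 0.20, 0.35, 0.60, 0.72; count ≥ 0.48 → 3.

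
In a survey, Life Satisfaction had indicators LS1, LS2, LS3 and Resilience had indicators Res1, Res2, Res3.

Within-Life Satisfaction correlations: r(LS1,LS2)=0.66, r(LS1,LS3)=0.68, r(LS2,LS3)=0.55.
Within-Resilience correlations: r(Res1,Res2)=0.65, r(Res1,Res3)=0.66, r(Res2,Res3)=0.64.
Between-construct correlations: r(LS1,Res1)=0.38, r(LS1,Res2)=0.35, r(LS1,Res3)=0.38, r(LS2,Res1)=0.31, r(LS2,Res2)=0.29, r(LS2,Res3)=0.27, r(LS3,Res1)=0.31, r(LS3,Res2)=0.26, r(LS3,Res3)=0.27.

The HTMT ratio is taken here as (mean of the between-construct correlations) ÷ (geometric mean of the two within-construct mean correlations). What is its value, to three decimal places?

Mean heterotrait r = 2.82/9 = 0.3133.
Mean within-LS = 1.89/3 = 0.6300; mean within-Res = 1.95/3 = 0.6500.
Geometric mean = √(0.6300 × 0.6500) = 0.6399.
HTMT = 0.3133 / 0.6399 = 0.490.

0.490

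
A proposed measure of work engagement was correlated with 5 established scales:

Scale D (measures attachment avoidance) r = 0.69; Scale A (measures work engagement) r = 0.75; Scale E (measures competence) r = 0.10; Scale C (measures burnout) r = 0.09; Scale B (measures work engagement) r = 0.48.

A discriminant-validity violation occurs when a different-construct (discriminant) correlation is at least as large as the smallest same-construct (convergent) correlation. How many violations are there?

1

Convergent (same construct = work engagement): Scale A, Scale B.
Smallest convergent = 0.48. Discriminant values: 0.69, 0.10, 0.09; count ≥ 0.48 → 1.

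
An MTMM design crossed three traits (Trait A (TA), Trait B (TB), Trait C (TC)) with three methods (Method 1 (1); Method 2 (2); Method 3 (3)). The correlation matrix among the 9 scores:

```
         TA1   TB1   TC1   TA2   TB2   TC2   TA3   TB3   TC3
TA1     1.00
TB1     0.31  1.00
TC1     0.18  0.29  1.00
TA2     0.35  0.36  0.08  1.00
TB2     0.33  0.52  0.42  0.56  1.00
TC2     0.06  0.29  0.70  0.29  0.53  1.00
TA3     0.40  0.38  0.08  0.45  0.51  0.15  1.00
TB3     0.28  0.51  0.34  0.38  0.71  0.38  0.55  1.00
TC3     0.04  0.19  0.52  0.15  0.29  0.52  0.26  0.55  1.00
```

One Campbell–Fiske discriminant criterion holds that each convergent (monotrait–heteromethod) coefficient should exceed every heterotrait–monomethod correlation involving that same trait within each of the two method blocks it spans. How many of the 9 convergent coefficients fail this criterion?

7

Each convergent coefficient versus the relevant comparison correlations:
TA (methods 1·2): 0.35 vs {0.31, 0.56, 0.18, 0.29} → fail.
TA (methods 1·3): 0.40 vs {0.31, 0.55, 0.18, 0.26} → fail.
TA (methods 2·3): 0.45 vs {0.56, 0.55, 0.29, 0.26} → fail.
TB (methods 1·2): 0.52 vs {0.31, 0.56, 0.29, 0.53} → fail.
TB (methods 1·3): 0.51 vs {0.31, 0.55, 0.29, 0.55} → fail.
TB (methods 2·3): 0.71 vs {0.56, 0.55, 0.53, 0.55} → pass.
TC (methods 1·2): 0.70 vs {0.18, 0.29, 0.29, 0.53} → pass.
TC (methods 1·3): 0.52 vs {0.18, 0.26, 0.29, 0.55} → fail.
TC (methods 2·3): 0.52 vs {0.29, 0.26, 0.53, 0.55} → fail.
7 of 9 fail.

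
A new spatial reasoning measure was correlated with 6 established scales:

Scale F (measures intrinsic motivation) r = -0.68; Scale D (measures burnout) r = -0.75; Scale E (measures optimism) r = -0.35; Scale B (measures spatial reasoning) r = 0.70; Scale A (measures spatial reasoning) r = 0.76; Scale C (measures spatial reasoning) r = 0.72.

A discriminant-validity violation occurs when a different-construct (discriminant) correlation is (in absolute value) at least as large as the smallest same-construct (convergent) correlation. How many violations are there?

Convergent (same construct = spatial reasoning): Scale B, Scale A, Scale C.
Smallest convergent = 0.70. Discriminant |r|: 0.68, 0.75, 0.35; count ≥ 0.70 → 1.

1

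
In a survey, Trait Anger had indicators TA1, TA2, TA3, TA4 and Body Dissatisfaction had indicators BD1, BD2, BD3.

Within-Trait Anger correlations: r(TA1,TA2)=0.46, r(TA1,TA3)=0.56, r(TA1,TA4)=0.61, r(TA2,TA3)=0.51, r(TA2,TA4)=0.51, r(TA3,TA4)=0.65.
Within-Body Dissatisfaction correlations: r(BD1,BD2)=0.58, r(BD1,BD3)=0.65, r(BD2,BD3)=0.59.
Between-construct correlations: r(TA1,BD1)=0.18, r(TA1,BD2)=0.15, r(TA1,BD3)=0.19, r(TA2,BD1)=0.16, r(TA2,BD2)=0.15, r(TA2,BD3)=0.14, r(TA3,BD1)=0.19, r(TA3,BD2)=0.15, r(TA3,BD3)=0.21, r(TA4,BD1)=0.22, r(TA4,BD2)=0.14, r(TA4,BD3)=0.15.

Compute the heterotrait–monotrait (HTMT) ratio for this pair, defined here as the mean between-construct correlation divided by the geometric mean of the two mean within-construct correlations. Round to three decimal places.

Mean between = 2.03/12 = 0.1692.
Mean within-TA = 3.30/6 = 0.5500; mean within-BD = 1.82/3 = 0.6067.
Geometric mean = √(0.5500 × 0.6067) = 0.5777.
HTMT = 0.1692 / 0.5777 = 0.293.

0.293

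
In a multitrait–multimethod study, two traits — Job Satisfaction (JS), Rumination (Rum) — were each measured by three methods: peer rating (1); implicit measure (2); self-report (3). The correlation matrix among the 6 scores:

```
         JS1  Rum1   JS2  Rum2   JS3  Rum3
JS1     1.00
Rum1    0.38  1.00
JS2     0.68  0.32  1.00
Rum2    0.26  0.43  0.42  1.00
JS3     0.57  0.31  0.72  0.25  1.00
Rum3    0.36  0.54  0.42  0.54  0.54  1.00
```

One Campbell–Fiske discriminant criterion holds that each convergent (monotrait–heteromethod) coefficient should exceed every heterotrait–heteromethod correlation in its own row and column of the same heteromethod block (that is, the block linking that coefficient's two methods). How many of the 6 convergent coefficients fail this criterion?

0

Each convergent coefficient versus the relevant comparison correlations:
JS (methods 1·2): 0.68 vs {0.26, 0.32} → pass.
JS (methods 1·3): 0.57 vs {0.36, 0.31} → pass.
JS (methods 2·3): 0.72 vs {0.42, 0.25} → pass.
Rum (methods 1·2): 0.43 vs {0.32, 0.26} → pass.
Rum (methods 1·3): 0.54 vs {0.31, 0.36} → pass.
Rum (methods 2·3): 0.54 vs {0.25, 0.42} → pass.
0 of 6 fail.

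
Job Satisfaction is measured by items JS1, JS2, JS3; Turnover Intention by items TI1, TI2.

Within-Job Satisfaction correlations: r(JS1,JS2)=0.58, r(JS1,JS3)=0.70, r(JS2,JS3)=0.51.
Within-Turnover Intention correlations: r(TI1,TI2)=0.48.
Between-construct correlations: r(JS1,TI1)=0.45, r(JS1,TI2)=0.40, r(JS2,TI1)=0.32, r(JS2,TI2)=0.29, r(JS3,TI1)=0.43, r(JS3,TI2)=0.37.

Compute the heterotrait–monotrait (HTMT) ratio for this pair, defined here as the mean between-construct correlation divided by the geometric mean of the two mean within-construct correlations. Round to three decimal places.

Between-construct mean = 2.26/6 = 0.3767.
Mean within-JS = 1.79/3 = 0.5967; mean within-TI = 0.48/1 = 0.4800.
Geometric mean = √(0.5967 × 0.4800) = 0.5352.
HTMT = 0.3767 / 0.5352 = 0.704.

0.704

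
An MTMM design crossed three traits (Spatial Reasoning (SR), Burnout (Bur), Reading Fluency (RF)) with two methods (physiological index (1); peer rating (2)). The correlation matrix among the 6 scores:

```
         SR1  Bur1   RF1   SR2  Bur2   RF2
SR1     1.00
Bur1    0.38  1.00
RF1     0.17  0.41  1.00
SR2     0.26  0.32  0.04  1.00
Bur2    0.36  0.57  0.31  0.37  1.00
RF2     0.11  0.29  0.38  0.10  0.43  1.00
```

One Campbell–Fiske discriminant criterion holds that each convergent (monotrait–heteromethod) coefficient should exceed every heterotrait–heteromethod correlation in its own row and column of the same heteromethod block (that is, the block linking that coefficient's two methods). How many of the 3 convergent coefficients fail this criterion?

Each convergent coefficient versus the relevant comparison correlations:
SR (methods 1·2): 0.26 vs {0.36, 0.32, 0.11, 0.04} → fail.
Bur (methods 1·2): 0.57 vs {0.32, 0.36, 0.29, 0.31} → pass.
RF (methods 1·2): 0.38 vs {0.04, 0.11, 0.31, 0.29} → pass.
1 of 3 fail.

1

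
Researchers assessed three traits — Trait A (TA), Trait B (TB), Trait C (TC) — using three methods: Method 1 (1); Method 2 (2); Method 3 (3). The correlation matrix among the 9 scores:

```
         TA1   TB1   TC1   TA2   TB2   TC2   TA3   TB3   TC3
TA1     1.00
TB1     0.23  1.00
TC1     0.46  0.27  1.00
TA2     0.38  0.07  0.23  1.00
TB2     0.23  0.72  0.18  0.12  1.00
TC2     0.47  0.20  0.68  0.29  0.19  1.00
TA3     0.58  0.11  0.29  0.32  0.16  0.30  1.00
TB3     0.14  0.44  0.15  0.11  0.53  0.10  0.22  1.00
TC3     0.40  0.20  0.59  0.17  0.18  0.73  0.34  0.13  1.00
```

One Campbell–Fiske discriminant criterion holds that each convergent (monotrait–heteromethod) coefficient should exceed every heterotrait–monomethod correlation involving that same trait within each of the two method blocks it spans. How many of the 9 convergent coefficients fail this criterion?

2

Checking each validity diagonal entry against its comparison values:
TA (methods 1·2): 0.38 vs {0.23, 0.12, 0.46, 0.29} → fail.
TA (methods 1·3): 0.58 vs {0.23, 0.22, 0.46, 0.34} → pass.
TA (methods 2·3): 0.32 vs {0.12, 0.22, 0.29, 0.34} → fail.
TB (methods 1·2): 0.72 vs {0.23, 0.12, 0.27, 0.19} → pass.
TB (methods 1·3): 0.44 vs {0.23, 0.22, 0.27, 0.13} → pass.
TB (methods 2·3): 0.53 vs {0.12, 0.22, 0.19, 0.13} → pass.
TC (methods 1·2): 0.68 vs {0.46, 0.29, 0.27, 0.19} → pass.
TC (methods 1·3): 0.59 vs {0.46, 0.34, 0.27, 0.13} → pass.
TC (methods 2·3): 0.73 vs {0.29, 0.34, 0.19, 0.13} → pass.
2 of 9 fail.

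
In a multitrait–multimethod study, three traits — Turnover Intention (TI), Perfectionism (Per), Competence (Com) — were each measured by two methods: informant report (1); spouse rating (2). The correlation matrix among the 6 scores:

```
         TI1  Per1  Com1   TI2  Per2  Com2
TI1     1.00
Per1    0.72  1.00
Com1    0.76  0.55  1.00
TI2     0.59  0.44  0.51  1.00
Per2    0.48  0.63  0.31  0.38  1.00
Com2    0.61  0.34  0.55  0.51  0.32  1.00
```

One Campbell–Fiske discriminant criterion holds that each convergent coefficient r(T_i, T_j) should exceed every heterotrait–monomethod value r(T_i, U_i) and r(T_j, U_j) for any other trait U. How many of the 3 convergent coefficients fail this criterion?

Checking each validity diagonal entry against its comparison values:
TI (methods 1·2): 0.59 vs {0.72, 0.38, 0.76, 0.51} → fail.
Per (methods 1·2): 0.63 vs {0.72, 0.38, 0.55, 0.32} → fail.
Com (methods 1·2): 0.55 vs {0.76, 0.51, 0.55, 0.32} → fail.
3 of 3 fail.

3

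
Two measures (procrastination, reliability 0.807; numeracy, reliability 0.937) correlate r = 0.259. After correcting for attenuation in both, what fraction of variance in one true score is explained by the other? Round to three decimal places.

Disattenuated r = 0.259 / √(0.807 × 0.937) = 0.259 / 0.8696 = 0.2978.
Shared true-score variance = 0.2978² = 0.0887 ≈ 0.089.

0.089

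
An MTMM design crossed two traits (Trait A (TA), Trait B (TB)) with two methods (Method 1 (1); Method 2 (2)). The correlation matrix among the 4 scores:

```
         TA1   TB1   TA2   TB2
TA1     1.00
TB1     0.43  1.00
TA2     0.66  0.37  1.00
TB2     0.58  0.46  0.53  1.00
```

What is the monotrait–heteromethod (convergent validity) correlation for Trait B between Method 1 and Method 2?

Same trait (TB), different methods: r(TB1, TB2) = 0.46.

0.46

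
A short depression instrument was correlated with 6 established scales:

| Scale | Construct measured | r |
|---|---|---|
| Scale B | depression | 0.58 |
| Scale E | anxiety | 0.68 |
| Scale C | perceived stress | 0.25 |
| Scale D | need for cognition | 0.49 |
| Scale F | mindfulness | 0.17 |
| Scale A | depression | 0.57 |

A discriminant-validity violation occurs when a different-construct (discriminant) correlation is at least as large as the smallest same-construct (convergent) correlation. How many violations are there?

Convergent (same construct = depression): Scale B, Scale A.
Smallest convergent = 0.57. Discriminant values: 0.68, 0.25, 0.49, 0.17; count ≥ 0.57 → 1.

1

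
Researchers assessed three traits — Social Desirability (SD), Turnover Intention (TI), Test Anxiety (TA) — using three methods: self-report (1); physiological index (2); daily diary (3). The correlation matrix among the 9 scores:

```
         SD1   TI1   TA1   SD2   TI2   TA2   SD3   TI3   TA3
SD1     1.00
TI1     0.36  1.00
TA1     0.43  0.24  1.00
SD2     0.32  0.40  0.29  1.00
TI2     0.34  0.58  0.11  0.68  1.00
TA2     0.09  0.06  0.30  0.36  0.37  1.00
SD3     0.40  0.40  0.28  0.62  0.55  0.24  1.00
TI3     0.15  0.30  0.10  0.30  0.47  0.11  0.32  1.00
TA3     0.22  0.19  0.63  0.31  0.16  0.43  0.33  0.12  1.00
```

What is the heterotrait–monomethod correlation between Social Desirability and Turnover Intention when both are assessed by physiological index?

Different traits, same method: r(SD2, TI2) = 0.68.

0.68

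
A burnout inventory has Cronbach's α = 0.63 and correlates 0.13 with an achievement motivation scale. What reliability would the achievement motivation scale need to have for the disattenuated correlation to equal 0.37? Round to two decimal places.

r_true = r_obs / √(r_xx · r_yy) ⇒ 0.37 = 0.13 / √(0.63 · r_yy).
√(0.63 · r_yy) = 0.13 / 0.37 = 0.3514; 0.63 · r_yy = 0.1235; r_yy = 0.1235 / 0.63 ≈ 0.20.

0.20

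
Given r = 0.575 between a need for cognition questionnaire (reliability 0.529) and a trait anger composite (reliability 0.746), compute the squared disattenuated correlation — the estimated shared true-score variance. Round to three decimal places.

Disattenuated r = 0.575 / √(0.529 × 0.746) = 0.575 / 0.6282 = 0.9153.
Shared true-score variance = 0.9153² = 0.8378 ≈ 0.838.

0.838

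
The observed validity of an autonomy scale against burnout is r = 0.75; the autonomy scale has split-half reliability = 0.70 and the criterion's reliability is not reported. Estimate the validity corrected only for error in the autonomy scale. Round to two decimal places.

0.90

Single correction: r_c = r_obs / √r_xx = 0.75 / √0.70 = 0.75 / 0.8367 ≈ 0.90.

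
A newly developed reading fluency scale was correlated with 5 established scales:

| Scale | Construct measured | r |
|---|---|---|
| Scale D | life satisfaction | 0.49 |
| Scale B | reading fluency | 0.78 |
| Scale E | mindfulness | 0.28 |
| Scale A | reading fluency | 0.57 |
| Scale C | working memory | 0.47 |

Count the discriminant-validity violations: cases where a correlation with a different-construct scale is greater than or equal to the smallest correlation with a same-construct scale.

Convergent (same construct = reading fluency): Scale B, Scale A.
Smallest convergent = 0.57. Discriminant values: 0.49, 0.28, 0.47; count ≥ 0.57 → 0.

0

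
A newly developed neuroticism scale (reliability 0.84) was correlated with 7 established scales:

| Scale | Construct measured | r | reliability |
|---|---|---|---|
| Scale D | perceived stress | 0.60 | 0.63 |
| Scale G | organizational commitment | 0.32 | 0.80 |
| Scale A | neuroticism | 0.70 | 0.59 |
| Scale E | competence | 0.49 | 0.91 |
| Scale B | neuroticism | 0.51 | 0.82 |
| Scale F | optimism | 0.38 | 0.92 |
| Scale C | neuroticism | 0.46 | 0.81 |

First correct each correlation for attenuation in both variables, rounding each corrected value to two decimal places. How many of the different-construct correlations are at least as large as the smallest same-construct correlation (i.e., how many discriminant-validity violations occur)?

2

Disattenuated r (r / √(r_scale · r_new)):
  Scale D (disc): 0.60 / √(0.63·0.84) = 0.82
  Scale G (disc): 0.32 / √(0.80·0.84) = 0.39
  Scale A (conv): 0.70 / √(0.59·0.84) = 0.99
  Scale E (disc): 0.49 / √(0.91·0.84) = 0.56
  Scale B (conv): 0.51 / √(0.82·0.84) = 0.61
  Scale F (disc): 0.38 / √(0.92·0.84) = 0.43
  Scale C (conv): 0.46 / √(0.81·0.84) = 0.56
Smallest convergent = 0.56. Discriminant values: 0.82, 0.39, 0.56, 0.43; count ≥ 0.56 → 2.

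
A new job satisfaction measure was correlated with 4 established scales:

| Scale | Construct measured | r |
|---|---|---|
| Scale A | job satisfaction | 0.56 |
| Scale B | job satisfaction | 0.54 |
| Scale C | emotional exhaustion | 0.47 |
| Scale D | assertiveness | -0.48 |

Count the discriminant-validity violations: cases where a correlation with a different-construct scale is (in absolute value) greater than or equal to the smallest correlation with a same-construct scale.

Convergent (same construct = job satisfaction): Scale A, Scale B.
Smallest convergent = 0.54. Discriminant |r|: 0.47, 0.48; count ≥ 0.54 → 0.

0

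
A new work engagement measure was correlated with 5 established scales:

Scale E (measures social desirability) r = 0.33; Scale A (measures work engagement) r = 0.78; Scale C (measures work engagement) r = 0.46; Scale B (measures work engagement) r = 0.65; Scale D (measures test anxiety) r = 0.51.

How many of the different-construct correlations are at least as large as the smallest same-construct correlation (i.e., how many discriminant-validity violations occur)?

Convergent (same construct = work engagement): Scale A, Scale C, Scale B.
Smallest convergent = 0.46. Discriminant values: 0.33, 0.51; count ≥ 0.46 → 1.

1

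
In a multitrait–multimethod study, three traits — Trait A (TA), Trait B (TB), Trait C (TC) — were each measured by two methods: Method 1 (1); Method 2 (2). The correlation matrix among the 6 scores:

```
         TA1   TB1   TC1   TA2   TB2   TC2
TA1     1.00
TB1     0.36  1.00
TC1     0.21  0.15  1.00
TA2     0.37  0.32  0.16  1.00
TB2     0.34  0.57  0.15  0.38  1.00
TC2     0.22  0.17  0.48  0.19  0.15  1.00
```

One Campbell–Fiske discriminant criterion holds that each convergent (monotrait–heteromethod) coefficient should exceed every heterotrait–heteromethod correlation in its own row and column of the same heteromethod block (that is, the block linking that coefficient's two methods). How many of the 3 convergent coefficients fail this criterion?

Checking each validity diagonal entry against its comparison values:
TA (methods 1·2): 0.37 vs {0.34, 0.32, 0.22, 0.16} → pass.
TB (methods 1·2): 0.57 vs {0.32, 0.34, 0.17, 0.15} → pass.
TC (methods 1·2): 0.48 vs {0.16, 0.22, 0.15, 0.17} → pass.
0 of 3 fail.

0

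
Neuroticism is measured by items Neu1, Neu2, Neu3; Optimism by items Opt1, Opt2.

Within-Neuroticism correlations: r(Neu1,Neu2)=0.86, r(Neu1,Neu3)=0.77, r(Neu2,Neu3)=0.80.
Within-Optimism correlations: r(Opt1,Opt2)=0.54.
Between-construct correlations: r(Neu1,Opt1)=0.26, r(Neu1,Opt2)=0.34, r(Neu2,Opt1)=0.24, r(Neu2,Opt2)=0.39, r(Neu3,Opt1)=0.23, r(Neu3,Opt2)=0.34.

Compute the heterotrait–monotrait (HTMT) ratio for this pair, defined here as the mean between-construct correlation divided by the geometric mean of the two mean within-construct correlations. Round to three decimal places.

Between-construct mean = 1.80/6 = 0.3000.
Mean within-Neu = 2.43/3 = 0.8100; mean within-Opt = 0.54/1 = 0.5400.
Geometric mean = √(0.8100 × 0.5400) = 0.6614.
HTMT = 0.3000 / 0.6614 = 0.454.

0.454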